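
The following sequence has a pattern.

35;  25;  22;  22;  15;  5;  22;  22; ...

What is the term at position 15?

22

The slot pattern repeats as AABB (period 4), so there are 2 interleaved tracks.
Stream A: 35, 25, 15, 5 — arithmetic with common difference −10.
Stream B: 22, 22, 22, 22 — the constant sequence 22.
Position 15 falls in stream B as its term 7, giving 22.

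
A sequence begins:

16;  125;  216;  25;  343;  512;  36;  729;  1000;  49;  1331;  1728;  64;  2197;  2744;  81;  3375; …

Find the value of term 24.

Reading positions in blocks of 3 reveals the pattern ABB — 2 tracks woven together.
Stream A: 16, 25, 36, 49, 64, 81 (consecutive squares n² from n = 4).
Stream B: 125, 216, 343, 512, 729, 1000, 1331, 1728, 2197, 2744, 3375 (perfect cubes starting at 5³).
The 24th slot belongs to stream B; its 16th term is 8000.

8000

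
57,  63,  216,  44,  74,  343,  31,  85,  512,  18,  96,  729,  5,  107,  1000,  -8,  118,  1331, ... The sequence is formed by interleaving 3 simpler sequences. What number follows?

-21

Split by position mod 3: positions 1, 4, 7, … form one track, and each other residue class forms its own.
Stream A: 57, 44, 31, 18, 5, -8 — subtracting 13 each time.
Stream B: 63, 74, 85, 96, 107, 118 — arithmetic, step +11.
Stream C: 216, 343, 512, 729, 1000, 1331 — perfect cubes starting at 6³.
Position 19 → stream A, term 7 = -21.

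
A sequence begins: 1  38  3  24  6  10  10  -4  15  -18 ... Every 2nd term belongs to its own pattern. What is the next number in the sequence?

Positions 1, 3, 5, … form one subsequence and positions 2, 4, 6, … form another.
Track A is 1, 3, 6, 10, 15, which is triangular numbers starting at T_1.
Track B is 38, 24, 10, -4, -18, which is arithmetic with common difference −14.
Position 11 → track A, term 6 = 21.

21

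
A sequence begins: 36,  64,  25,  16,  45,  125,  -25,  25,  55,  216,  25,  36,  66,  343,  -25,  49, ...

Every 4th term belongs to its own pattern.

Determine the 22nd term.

729

Split by position mod 4 into 4 tracks.
Subsequence A: 36, 45, 55, 66 — the triangular numbers T_8, T_9, ….
Subsequence B: 64, 125, 216, 343 — perfect cubes starting at 4³.
Subsequence C: 25, -25, 25, -25 — the oscillation 25·(−1)^(n+1).
Subsequence D: 16, 25, 36, 49 — perfect squares starting at 4².
Position 22 → subsequence B, term 6 = 729.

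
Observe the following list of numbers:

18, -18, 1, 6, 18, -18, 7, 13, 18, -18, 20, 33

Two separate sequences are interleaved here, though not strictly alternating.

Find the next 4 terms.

18, -18, 53, 86

Positions follow the repeating pattern AABB; grouping by letter gives 2 tracks.
Track A: 18, -18, 18, -18, 18, -18. The oscillation 18·(−1)^(n+1).
Track B: 1, 6, 7, 13, 20, 33. Each term equals the sum of the previous two.
Position 13 → track A, term 7 = 18.
Position 14 → track A, term 8 = -18.
Position 15 falls in track B as its term 7, giving 53.
The 16th slot belongs to track B; its 8th term is 86.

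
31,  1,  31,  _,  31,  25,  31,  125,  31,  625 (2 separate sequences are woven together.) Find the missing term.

5

Positions 1, 3, 5, … form one subsequence and positions 2, 4, 6, … form another.
Track A is 31, 31, 31, 31, 31, which is the constant sequence 31.
Track B is 1, ?, 25, 125, 625, which is successive powers of 5.
The gap is track B's term 2; the rule gives 5.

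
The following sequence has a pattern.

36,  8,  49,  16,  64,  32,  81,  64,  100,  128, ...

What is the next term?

121

Odd-indexed and even-indexed terms follow separate rules.
Subsequence A: 36, 49, 64, 81, 100 — the squares 6², 7², 8², ….
Subsequence B: 8, 16, 32, 64, 128 — powers of 2.
The 11th slot belongs to subsequence A; its 6th term is 121.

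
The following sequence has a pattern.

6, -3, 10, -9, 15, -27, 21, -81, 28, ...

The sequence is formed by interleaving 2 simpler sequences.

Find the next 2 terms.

-243, 36

The terms cycle through 2 interleaved subsequences.
Track A is 6, 10, 15, 21, 28, which is the triangular numbers T_3, T_4, ….
Track B is -3, -9, -27, -81, which is a geometric progression (common ratio 3).
Term 10 comes from track B (its 5th entry): -243.
Position 11 → track A, term 6 = 36.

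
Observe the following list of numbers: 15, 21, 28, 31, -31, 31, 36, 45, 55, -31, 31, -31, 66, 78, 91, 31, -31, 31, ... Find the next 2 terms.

The slot pattern repeats as AAABBB (period 6), so there are 2 interleaved tracks.
Subsequence A = 15, 21, 28, 36, 45, 55, 66, 78, 91: the triangular numbers T_5, T_6, ….
Subsequence B = 31, -31, 31, -31, 31, -31, 31, -31, 31: oscillating between 31 and -31.
The 19th slot belongs to subsequence A; its 10th term is 105.
Position 20 falls in subsequence A as its term 11, giving 120.

105, 120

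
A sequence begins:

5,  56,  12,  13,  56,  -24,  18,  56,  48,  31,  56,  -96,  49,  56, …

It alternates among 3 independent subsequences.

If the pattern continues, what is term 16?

Read the sequence 3 terms at a time; column i is its own pattern.
Track A: 5, 13, 18, 31, 49 — each term equals the sum of the previous two.
Track B: 56, 56, 56, 56, 56 — always 56.
Track C: 12, -24, 48, -96 — a geometric progression (common ratio -2).
Term 16 comes from track A (its 6th entry): 80.

80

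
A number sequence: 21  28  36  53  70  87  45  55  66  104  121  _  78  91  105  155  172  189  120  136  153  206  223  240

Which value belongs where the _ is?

138

Positions follow the repeating pattern AAABBB; grouping by letter gives 2 tracks.
Subsequence A is 21, 28, 36, 45, 55, 66, 78, 91, 105, 120, 136, 153, which is triangular numbers n(n+1)/2 for n = 6, 7, ….
Subsequence B is 53, 70, 87, 104, 121, ?, 155, 172, 189, 206, 223, 240, which is arithmetic with common difference +17.
So the missing entry in subsequence B is 138.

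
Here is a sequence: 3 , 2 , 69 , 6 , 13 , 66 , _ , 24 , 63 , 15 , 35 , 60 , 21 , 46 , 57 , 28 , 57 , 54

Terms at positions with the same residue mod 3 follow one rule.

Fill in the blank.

10

Split by position mod 3 into 3 tracks.
Track A: 3, 6, ?, 15, 21, 28 — triangular numbers n(n+1)/2 for n = 2, 3, ….
Track B: 2, 13, 24, 35, 46, 57 — arithmetic with common difference +11.
Track C: 69, 66, 63, 60, 57, 54 — arithmetic with common difference −3.
Track A's pattern makes the blank 10.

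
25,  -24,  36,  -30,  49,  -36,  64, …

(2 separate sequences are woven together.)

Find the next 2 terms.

-42, 81

The terms cycle through 2 interleaved subsequences.
Track A: 25, 36, 49, 64. Consecutive squares n² from n = 5.
Track B: -24, -30, -36. Arithmetic with common difference −6.
The 8th slot belongs to track B; its 4th term is -42.
Position 9 → track A, term 5 = 81.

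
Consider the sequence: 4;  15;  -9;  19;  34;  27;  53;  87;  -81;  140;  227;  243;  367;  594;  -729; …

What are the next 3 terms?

961, 1555, 2187

Positions follow the repeating pattern AAB; grouping by letter gives 2 tracks.
Subsequence A: 4, 15, 19, 34, 53, 87, 140, 227, 367, 594 — each term equals the sum of the previous two.
Subsequence B: -9, 27, -81, 243, -729 — geometric with ratio -3.
Position 16 falls in subsequence A as its term 11, giving 961.
Position 17 → subsequence A, term 12 = 1555.
The 18th slot belongs to subsequence B; its 6th term is 2187.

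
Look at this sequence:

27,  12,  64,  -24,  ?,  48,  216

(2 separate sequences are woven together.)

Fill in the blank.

125

The terms cycle through 2 interleaved subsequences.
Subsequence A is 27, 64, ?, 216, which is the cubes 3³, 4³, 5³, ….
Subsequence B is 12, -24, 48, which is geometric, ×-2 each step.
Subsequence A's pattern makes the blank 125.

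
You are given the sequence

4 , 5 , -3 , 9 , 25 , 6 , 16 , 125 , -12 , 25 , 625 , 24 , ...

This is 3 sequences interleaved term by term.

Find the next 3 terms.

Split by position mod 3 into 3 tracks.
Track A = 4, 9, 16, 25: perfect squares starting at 2².
Track B = 5, 25, 125, 625: powers 5^1, 5^2, 5^3, ….
Track C = -3, 6, -12, 24: geometric, ×-2 each step.
Position 13 → track A, term 5 = 36.
Position 14 falls in track B as its term 5, giving 3125.
Position 15 falls in track C as its term 5, giving -48.

36, 3125, -48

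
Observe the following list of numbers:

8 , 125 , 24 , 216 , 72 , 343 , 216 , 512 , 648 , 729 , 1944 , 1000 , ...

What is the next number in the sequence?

Positions 1, 3, 5, … form one subsequence and positions 2, 4, 6, … form another.
Stream A: 8, 24, 72, 216, 648, 1944 (geometric, ×3 each step).
Stream B: 125, 216, 343, 512, 729, 1000 (perfect cubes starting at 5³).
Position 13 → stream A, term 7 = 5832.

5832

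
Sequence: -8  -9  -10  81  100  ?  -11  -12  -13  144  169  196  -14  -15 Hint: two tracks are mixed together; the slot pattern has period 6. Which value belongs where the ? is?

121

Reading positions in blocks of 6 reveals the pattern AAABBB — 2 tracks woven together.
Track A is -8, -9, -10, -11, -12, -13, -14, -15, which is subtracting 1 each time.
Track B is 81, 100, ?, 144, 169, 196, which is the squares 9², 10², 11², ….
Track B's pattern makes the blank 121.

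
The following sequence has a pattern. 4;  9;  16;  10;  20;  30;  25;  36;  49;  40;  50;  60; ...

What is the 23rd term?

Reading positions in blocks of 6 reveals the pattern AAABBB — 2 tracks woven together.
Stream A: 4, 9, 16, 25, 36, 49 (the squares 2², 3², 4², …).
Stream B: 10, 20, 30, 40, 50, 60 (adding 10 each time).
Position 23 → stream B, term 11 = 110.

110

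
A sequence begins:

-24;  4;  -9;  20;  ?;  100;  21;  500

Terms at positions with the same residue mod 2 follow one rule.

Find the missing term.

6

Odd-indexed and even-indexed terms follow separate rules.
Stream A is -24, -9, ?, 21, which is arithmetic, step +15.
Stream B is 4, 20, 100, 500, which is multiplying by 5 each time.
The gap is stream A's term 3; the rule gives 6.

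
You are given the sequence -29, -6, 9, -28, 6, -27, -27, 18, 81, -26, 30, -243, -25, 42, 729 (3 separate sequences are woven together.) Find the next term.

-24

Split by position mod 3 into 3 tracks.
Stream A is -29, -28, -27, -26, -25, which is arithmetic, step +1.
Stream B is -6, 6, 18, 30, 42, which is arithmetic, step +12.
Stream C is 9, -27, 81, -243, 729, which is geometric with ratio -3.
Term 16 comes from stream A (its 6th entry): -24.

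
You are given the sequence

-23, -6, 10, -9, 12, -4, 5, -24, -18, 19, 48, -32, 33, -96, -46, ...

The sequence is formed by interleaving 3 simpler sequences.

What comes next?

Taking every 3rd term gives 3 separate tracks.
Track A: -23, -9, 5, 19, 33 (arithmetic, step +14).
Track B: -6, 12, -24, 48, -96 (geometric, ×-2 each step).
Track C: 10, -4, -18, -32, -46 (arithmetic with common difference −14).
The 16th slot belongs to track A; its 6th term is 47.

47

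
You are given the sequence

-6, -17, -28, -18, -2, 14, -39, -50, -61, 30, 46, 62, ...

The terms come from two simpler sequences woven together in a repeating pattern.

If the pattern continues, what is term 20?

Positions follow the repeating pattern AAABBB; grouping by letter gives 2 tracks.
Subsequence A is -6, -17, -28, -39, -50, -61, which is linear: a_n = 5 − 11·n.
Subsequence B is -18, -2, 14, 30, 46, 62, which is adding 16 each time.
Position 20 falls in subsequence A as its term 11, giving -116.

-116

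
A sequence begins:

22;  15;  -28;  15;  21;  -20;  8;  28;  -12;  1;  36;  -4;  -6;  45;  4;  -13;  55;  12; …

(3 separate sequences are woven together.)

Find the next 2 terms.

-20, 66

Taking every 3rd term gives 3 separate tracks.
Stream A is 22, 15, 8, 1, -6, -13, which is subtracting 7 each time.
Stream B is 15, 21, 28, 36, 45, 55, which is triangular numbers starting at T_5.
Stream C is -28, -20, -12, -4, 4, 12, which is linear: a_n = -36 + 8·n.
Position 19 → stream A, term 7 = -20.
Term 20 comes from stream B (its 7th entry): 66.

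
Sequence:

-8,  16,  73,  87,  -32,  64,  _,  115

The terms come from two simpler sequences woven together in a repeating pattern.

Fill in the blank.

101

Reading positions in blocks of 4 reveals the pattern AABB — 2 tracks woven together.
Track A is -8, 16, -32, 64, which is multiplying by -2 each time.
Track B is 73, 87, ?, 115, which is arithmetic with common difference +14.
The gap is track B's term 3; the rule gives 101.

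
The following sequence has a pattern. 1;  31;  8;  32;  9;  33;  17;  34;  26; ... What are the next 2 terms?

Odd-indexed and even-indexed terms follow separate rules.
Subsequence A is 1, 8, 9, 17, 26, which is a Fibonacci-like recurrence a_n = a_{n-1} + a_{n-2}.
Subsequence B is 31, 32, 33, 34, which is arithmetic with common difference +1.
Term 10 comes from subsequence B (its 5th entry): 35.
The 11th slot belongs to subsequence A; its 6th term is 43.

35, 43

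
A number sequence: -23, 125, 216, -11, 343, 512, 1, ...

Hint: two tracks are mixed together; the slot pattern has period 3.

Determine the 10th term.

The slot pattern repeats as ABB (period 3), so there are 2 interleaved tracks.
Track A: -23, -11, 1 — arithmetic with common difference +12.
Track B: 125, 216, 343, 512 — perfect cubes starting at 5³.
Term 10 comes from track A (its 4th entry): 13.

13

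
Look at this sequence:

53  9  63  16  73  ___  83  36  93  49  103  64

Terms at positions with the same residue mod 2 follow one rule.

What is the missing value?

25

Split by position mod 2 into 2 tracks.
Track A: 53, 63, 73, 83, 93, 103. Adding 10 each time.
Track B: 9, 16, ?, 36, 49, 64. Perfect squares starting at 3².
Filling track B at index 3 by its rule yields 25.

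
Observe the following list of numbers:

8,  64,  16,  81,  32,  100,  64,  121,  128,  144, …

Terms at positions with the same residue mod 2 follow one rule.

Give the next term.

256

Odd-indexed and even-indexed terms follow separate rules.
Track A: 8, 16, 32, 64, 128 (successive powers of 2).
Track B: 64, 81, 100, 121, 144 (the squares 8², 9², 10², …).
The 11th slot belongs to track A; its 6th term is 256.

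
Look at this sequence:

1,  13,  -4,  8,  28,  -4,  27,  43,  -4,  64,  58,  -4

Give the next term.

Split by position mod 3 into 3 tracks.
Track A: 1, 8, 27, 64. Perfect cubes starting at 1³.
Track B: 13, 28, 43, 58. Adding 15 each time.
Track C: -4, -4, -4, -4. Always -4.
Position 13 → track A, term 5 = 125.

125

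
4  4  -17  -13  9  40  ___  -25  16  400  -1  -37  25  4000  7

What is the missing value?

-9

The terms cycle through 4 interleaved subsequences.
Subsequence A = 4, 9, 16, 25: the squares 2², 3², 4², ….
Subsequence B = 4, 40, 400, 4000: geometric with ratio 10.
Subsequence C = -17, ?, -1, 7: arithmetic with common difference +8.
Subsequence D = -13, -25, -37: arithmetic with common difference −12.
So the missing entry in subsequence C is -9.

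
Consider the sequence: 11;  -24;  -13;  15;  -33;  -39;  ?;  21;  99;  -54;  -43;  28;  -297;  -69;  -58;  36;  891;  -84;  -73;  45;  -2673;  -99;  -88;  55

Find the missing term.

-28

Read the sequence 4 terms at a time; column i is its own pattern.
Subsequence A is 11, -33, 99, -297, 891, -2673, which is geometric with ratio -3.
Subsequence B is -24, -39, -54, -69, -84, -99, which is arithmetic with common difference −15.
Subsequence C is -13, ?, -43, -58, -73, -88, which is subtracting 15 each time.
Subsequence D is 15, 21, 28, 36, 45, 55, which is triangular numbers starting at T_5.
Subsequence C's pattern makes the blank -28.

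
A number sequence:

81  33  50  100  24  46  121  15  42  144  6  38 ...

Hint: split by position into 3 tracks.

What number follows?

Split by position mod 3: positions 1, 4, 7, … form one track, and each other residue class forms its own.
Track A = 81, 100, 121, 144: perfect squares starting at 9².
Track B = 33, 24, 15, 6: subtracting 9 each time.
Track C = 50, 46, 42, 38: arithmetic, step −4.
Position 13 falls in track A as its term 5, giving 169.

169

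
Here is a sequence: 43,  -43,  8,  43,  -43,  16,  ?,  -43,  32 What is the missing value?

The slot pattern repeats as AAB (period 3), so there are 2 interleaved tracks.
Track A: 43, -43, 43, -43, ?, -43 (alternating ±43).
Track B: 8, 16, 32 (successive powers of 2).
Track A's pattern makes the blank 43.

43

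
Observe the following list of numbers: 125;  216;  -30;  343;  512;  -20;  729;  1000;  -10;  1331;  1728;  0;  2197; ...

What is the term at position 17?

The slot pattern repeats as AAB (period 3), so there are 2 interleaved tracks.
Track A = 125, 216, 343, 512, 729, 1000, 1331, 1728, 2197: perfect cubes starting at 5³.
Track B = -30, -20, -10, 0: linear: a_n = -40 + 10·n.
Position 17 falls in track A as its term 12, giving 4096.

4096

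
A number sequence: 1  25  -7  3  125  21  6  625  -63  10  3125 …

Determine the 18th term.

Split by position mod 3 into 3 tracks.
Track A: 1, 3, 6, 10 (the triangular numbers T_1, T_2, …).
Track B: 25, 125, 625, 3125 (powers 5^2, 5^3, 5^4, …).
Track C: -7, 21, -63 (multiplying by -3 each time).
Position 18 falls in track C as its term 6, giving 1701.

1701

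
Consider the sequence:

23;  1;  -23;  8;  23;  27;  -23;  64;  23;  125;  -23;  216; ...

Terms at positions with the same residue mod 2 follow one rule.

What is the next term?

23

The terms cycle through 2 interleaved subsequences.
Track A: 23, -23, 23, -23, 23, -23 (alternating ±23).
Track B: 1, 8, 27, 64, 125, 216 (consecutive cubes n³ from n = 1).
Term 13 comes from track A (its 7th entry): 23.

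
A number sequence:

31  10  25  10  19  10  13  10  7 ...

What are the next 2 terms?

10, 1

Split by position mod 2 into 2 tracks.
Stream A = 31, 25, 19, 13, 7: arithmetic, step −6.
Stream B = 10, 10, 10, 10: always 10.
The 10th slot belongs to stream B; its 5th term is 10.
Position 11 → stream A, term 6 = 1.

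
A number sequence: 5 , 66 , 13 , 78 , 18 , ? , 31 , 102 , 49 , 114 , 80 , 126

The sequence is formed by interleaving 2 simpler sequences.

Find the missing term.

Odd-indexed and even-indexed terms follow separate rules.
Track A is 5, 13, 18, 31, 49, 80, which is a Fibonacci-like recurrence a_n = a_{n-1} + a_{n-2}.
Track B is 66, 78, ?, 102, 114, 126, which is arithmetic, step +12.
Track B's pattern makes the blank 90.

90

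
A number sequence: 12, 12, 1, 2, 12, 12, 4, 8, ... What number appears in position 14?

Positions follow the repeating pattern AABB; grouping by letter gives 2 tracks.
Track A is 12, 12, 12, 12, which is the constant sequence 12.
Track B is 1, 2, 4, 8, which is powers of 2.
The 14th slot belongs to track A; its 8th term is 12.

12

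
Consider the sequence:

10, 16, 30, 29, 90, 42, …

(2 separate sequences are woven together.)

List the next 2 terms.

270, 55

Odd-indexed and even-indexed terms follow separate rules.
Track A: 10, 30, 90. A geometric progression (common ratio 3).
Track B: 16, 29, 42. Arithmetic, step +13.
Position 7 → track A, term 4 = 270.
Term 8 comes from track B (its 4th entry): 55.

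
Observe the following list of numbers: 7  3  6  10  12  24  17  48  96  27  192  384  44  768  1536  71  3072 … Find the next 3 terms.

6144, 115, 12288

The slot pattern repeats as ABB (period 3), so there are 2 interleaved tracks.
Subsequence A: 7, 10, 17, 27, 44, 71. A Fibonacci-like recurrence a_n = a_{n-1} + a_{n-2}.
Subsequence B: 3, 6, 12, 24, 48, 96, 192, 384, 768, 1536, 3072. Multiplying by 2 each time.
Position 18 → subsequence B, term 12 = 6144.
Position 19 falls in subsequence A as its term 7, giving 115.
The 20th slot belongs to subsequence B; its 13th term is 12288.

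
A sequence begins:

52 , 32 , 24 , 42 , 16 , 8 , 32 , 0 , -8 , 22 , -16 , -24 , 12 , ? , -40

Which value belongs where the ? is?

Positions follow the repeating pattern ABB; grouping by letter gives 2 tracks.
Stream A: 52, 42, 32, 22, 12 — linear: a_n = 62 − 10·n.
Stream B: 32, 24, 16, 8, 0, -8, -16, -24, ?, -40 — subtracting 8 each time.
The gap is stream B's term 9; the rule gives -32.

-32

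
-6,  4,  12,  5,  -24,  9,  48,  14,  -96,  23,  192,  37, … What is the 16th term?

Taking every 2nd term gives 2 separate tracks.
Track A is -6, 12, -24, 48, -96, 192, which is a geometric progression (common ratio -2).
Track B is 4, 5, 9, 14, 23, 37, which is each term equals the sum of the previous two.
Term 16 comes from track B (its 8th entry): 97.

97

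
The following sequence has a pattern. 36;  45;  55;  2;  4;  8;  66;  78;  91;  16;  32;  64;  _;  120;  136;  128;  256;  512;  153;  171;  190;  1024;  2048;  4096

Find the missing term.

Positions follow the repeating pattern AAABBB; grouping by letter gives 2 tracks.
Track A: 36, 45, 55, 66, 78, 91, ?, 120, 136, 153, 171, 190 — triangular numbers n(n+1)/2 for n = 8, 9, ….
Track B: 2, 4, 8, 16, 32, 64, 128, 256, 512, 1024, 2048, 4096 — a geometric progression (common ratio 2).
Filling track A at index 7 by its rule yields 105.

105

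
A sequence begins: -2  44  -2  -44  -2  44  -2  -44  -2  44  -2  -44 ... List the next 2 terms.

Taking every 2nd term gives 2 separate tracks.
Subsequence A is -2, -2, -2, -2, -2, -2, which is always -2.
Subsequence B is 44, -44, 44, -44, 44, -44, which is oscillating between 44 and -44.
Position 13 falls in subsequence A as its term 7, giving -2.
Position 14 → subsequence B, term 7 = 44.

-2, 44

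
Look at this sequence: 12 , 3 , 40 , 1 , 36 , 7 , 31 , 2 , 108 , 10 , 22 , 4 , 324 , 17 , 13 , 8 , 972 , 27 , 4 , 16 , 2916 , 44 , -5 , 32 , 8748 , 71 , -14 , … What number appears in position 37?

236196

Read the sequence 4 terms at a time; column i is its own pattern.
Subsequence A: 12, 36, 108, 324, 972, 2916, 8748 (a geometric progression (common ratio 3)).
Subsequence B: 3, 7, 10, 17, 27, 44, 71 (Fibonacci-style (each term is the sum of the two before it)).
Subsequence C: 40, 31, 22, 13, 4, -5, -14 (subtracting 9 each time).
Subsequence D: 1, 2, 4, 8, 16, 32 (powers of 2).
The 37th slot belongs to subsequence A; its 10th term is 236196.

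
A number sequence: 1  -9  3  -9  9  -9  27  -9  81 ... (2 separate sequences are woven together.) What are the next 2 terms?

Odd-indexed and even-indexed terms follow separate rules.
Track A is 1, 3, 9, 27, 81, which is a geometric progression (common ratio 3).
Track B is -9, -9, -9, -9, which is always -9.
Term 10 comes from track B (its 5th entry): -9.
Position 11 falls in track A as its term 6, giving 243.

-9, 243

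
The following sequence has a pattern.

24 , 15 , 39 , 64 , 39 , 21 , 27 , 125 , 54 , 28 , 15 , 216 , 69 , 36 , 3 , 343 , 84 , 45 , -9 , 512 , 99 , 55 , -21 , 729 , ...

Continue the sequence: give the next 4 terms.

114, 66, -33, 1000

The terms cycle through 4 interleaved subsequences.
Stream A: 24, 39, 54, 69, 84, 99 — linear: a_n = 9 + 15·n.
Stream B: 15, 21, 28, 36, 45, 55 — the triangular numbers T_5, T_6, ….
Stream C: 39, 27, 15, 3, -9, -21 — arithmetic with common difference −12.
Stream D: 64, 125, 216, 343, 512, 729 — perfect cubes starting at 4³.
The 25th slot belongs to stream A; its 7th term is 114.
Position 26 falls in stream B as its term 7, giving 66.
The 27th slot belongs to stream C; its 7th term is -33.
Position 28 falls in stream D as its term 7, giving 1000.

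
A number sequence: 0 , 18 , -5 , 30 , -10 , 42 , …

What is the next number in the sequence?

Split by position mod 2 into 2 tracks.
Subsequence A: 0, -5, -10 — subtracting 5 each time.
Subsequence B: 18, 30, 42 — linear: a_n = 6 + 12·n.
Position 7 falls in subsequence A as its term 4, giving -15.

-15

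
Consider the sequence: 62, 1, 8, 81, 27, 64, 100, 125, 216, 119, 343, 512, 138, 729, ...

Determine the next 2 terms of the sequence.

1000, 157

Positions follow the repeating pattern ABB; grouping by letter gives 2 tracks.
Track A = 62, 81, 100, 119, 138: arithmetic with common difference +19.
Track B = 1, 8, 27, 64, 125, 216, 343, 512, 729: the cubes 1³, 2³, 3³, ….
Position 15 → track B, term 10 = 1000.
Position 16 falls in track A as its term 6, giving 157.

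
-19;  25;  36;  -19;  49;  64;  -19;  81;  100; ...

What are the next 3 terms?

Reading positions in blocks of 3 reveals the pattern ABB — 2 tracks woven together.
Stream A: -19, -19, -19 (the constant sequence -19).
Stream B: 25, 36, 49, 64, 81, 100 (consecutive squares n² from n = 5).
Position 10 → stream A, term 4 = -19.
Position 11 → stream B, term 7 = 121.
Term 12 comes from stream B (its 8th entry): 144.

-19, 121, 144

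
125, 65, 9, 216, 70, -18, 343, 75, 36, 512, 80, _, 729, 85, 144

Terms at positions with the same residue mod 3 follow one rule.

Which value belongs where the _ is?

Split by position mod 3: positions 1, 4, 7, … form one track, and each other residue class forms its own.
Stream A: 125, 216, 343, 512, 729 (perfect cubes starting at 5³).
Stream B: 65, 70, 75, 80, 85 (adding 5 each time).
Stream C: 9, -18, 36, ?, 144 (geometric with ratio -2).
Stream C's pattern makes the blank -72.

-72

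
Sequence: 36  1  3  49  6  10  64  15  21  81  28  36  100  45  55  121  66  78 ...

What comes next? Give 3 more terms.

Positions follow the repeating pattern ABB; grouping by letter gives 2 tracks.
Subsequence A is 36, 49, 64, 81, 100, 121, which is the squares 6², 7², 8², ….
Subsequence B is 1, 3, 6, 10, 15, 21, 28, 36, 45, 55, 66, 78, which is the triangular numbers T_1, T_2, ….
The 19th slot belongs to subsequence A; its 7th term is 144.
Position 20 falls in subsequence B as its term 13, giving 91.
Term 21 comes from subsequence B (its 14th entry): 105.

144, 91, 105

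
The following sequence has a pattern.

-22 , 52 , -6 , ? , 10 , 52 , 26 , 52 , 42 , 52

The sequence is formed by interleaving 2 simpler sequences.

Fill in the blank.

The terms cycle through 2 interleaved subsequences.
Track A: -22, -6, 10, 26, 42 (adding 16 each time).
Track B: 52, ?, 52, 52, 52 (always 52).
The gap is track B's term 2; the rule gives 52.

52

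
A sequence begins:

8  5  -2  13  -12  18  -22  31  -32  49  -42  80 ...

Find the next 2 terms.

-52, 129

Odd-indexed and even-indexed terms follow separate rules.
Track A: 8, -2, -12, -22, -32, -42 (arithmetic with common difference −10).
Track B: 5, 13, 18, 31, 49, 80 (a Fibonacci-like recurrence a_n = a_{n-1} + a_{n-2}).
Term 13 comes from track A (its 7th entry): -52.
Term 14 comes from track B (its 7th entry): 129.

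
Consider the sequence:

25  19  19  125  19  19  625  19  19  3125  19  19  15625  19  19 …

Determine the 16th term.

The slot pattern repeats as ABB (period 3), so there are 2 interleaved tracks.
Subsequence A: 25, 125, 625, 3125, 15625 (powers of 5).
Subsequence B: 19, 19, 19, 19, 19, 19, 19, 19, 19, 19 (constant 19).
Position 16 → subsequence A, term 6 = 78125.

78125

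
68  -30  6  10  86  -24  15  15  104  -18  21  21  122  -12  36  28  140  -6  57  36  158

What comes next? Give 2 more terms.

Split by position mod 4 into 4 tracks.
Stream A: 68, 86, 104, 122, 140, 158 (arithmetic, step +18).
Stream B: -30, -24, -18, -12, -6 (arithmetic with common difference +6).
Stream C: 6, 15, 21, 36, 57 (Fibonacci-style (each term is the sum of the two before it)).
Stream D: 10, 15, 21, 28, 36 (triangular numbers starting at T_4).
Position 22 falls in stream B as its term 6, giving 0.
Term 23 comes from stream C (its 6th entry): 93.

0, 93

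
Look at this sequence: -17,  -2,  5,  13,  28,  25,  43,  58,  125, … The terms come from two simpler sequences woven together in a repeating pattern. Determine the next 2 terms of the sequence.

73, 88

The slot pattern repeats as AAB (period 3), so there are 2 interleaved tracks.
Track A is -17, -2, 13, 28, 43, 58, which is arithmetic, step +15.
Track B is 5, 25, 125, which is successive powers of 5.
Position 10 → track A, term 7 = 73.
The 11th slot belongs to track A; its 8th term is 88.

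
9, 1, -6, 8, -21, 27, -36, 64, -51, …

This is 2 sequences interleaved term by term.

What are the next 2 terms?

The terms cycle through 2 interleaved subsequences.
Track A: 9, -6, -21, -36, -51 (linear: a_n = 24 − 15·n).
Track B: 1, 8, 27, 64 (perfect cubes starting at 1³).
Term 10 comes from track B (its 5th entry): 125.
Position 11 → track A, term 6 = -66.

125, -66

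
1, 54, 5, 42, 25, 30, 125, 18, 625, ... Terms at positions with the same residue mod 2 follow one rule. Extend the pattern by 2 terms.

Odd-indexed and even-indexed terms follow separate rules.
Track A is 1, 5, 25, 125, 625, which is powers 5^0, 5^1, 5^2, ….
Track B is 54, 42, 30, 18, which is subtracting 12 each time.
Position 10 falls in track B as its term 5, giving 6.
Position 11 falls in track A as its term 6, giving 3125.

6, 3125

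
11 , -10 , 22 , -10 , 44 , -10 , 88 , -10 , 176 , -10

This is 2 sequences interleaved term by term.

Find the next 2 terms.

352, -10

Taking every 2nd term gives 2 separate tracks.
Subsequence A: 11, 22, 44, 88, 176. Geometric, ×2 each step.
Subsequence B: -10, -10, -10, -10, -10. Constant -10.
Term 11 comes from subsequence A (its 6th entry): 352.
Position 12 falls in subsequence B as its term 6, giving -10.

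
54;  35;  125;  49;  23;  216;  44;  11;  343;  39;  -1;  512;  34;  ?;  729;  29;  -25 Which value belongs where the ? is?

-13

Taking every 3rd term gives 3 separate tracks.
Stream A: 54, 49, 44, 39, 34, 29 (linear: a_n = 59 − 5·n).
Stream B: 35, 23, 11, -1, ?, -25 (subtracting 12 each time).
Stream C: 125, 216, 343, 512, 729 (consecutive cubes n³ from n = 5).
Filling stream B at index 5 by its rule yields -13.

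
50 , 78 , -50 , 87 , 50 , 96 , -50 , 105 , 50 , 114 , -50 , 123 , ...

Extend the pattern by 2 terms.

50, 132

Split by position mod 2 into 2 tracks.
Track A: 50, -50, 50, -50, 50, -50. Oscillating between 50 and -50.
Track B: 78, 87, 96, 105, 114, 123. Arithmetic with common difference +9.
The 13th slot belongs to track A; its 7th term is 50.
The 14th slot belongs to track B; its 7th term is 132.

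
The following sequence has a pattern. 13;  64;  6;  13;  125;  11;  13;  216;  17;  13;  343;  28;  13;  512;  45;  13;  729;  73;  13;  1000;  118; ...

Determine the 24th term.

191

Split by position mod 3: positions 1, 4, 7, … form one track, and each other residue class forms its own.
Track A: 13, 13, 13, 13, 13, 13, 13 (constant 13).
Track B: 64, 125, 216, 343, 512, 729, 1000 (perfect cubes starting at 4³).
Track C: 6, 11, 17, 28, 45, 73, 118 (each term equals the sum of the previous two).
The 24th slot belongs to track C; its 8th term is 191.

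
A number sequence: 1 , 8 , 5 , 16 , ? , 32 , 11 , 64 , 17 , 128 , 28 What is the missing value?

Split by position mod 2 into 2 tracks.
Stream A: 1, 5, ?, 11, 17, 28. A Fibonacci-like recurrence a_n = a_{n-1} + a_{n-2}.
Stream B: 8, 16, 32, 64, 128. Powers 2^3, 2^4, 2^5, ….
The gap is stream A's term 3; the rule gives 6.

6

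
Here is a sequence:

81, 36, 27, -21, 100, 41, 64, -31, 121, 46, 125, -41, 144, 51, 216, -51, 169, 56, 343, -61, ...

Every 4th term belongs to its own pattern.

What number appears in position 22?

The terms cycle through 4 interleaved subsequences.
Track A: 81, 100, 121, 144, 169 — the squares 9², 10², 11², ….
Track B: 36, 41, 46, 51, 56 — arithmetic, step +5.
Track C: 27, 64, 125, 216, 343 — the cubes 3³, 4³, 5³, ….
Track D: -21, -31, -41, -51, -61 — arithmetic with common difference −10.
Position 22 falls in track B as its term 6, giving 61.

61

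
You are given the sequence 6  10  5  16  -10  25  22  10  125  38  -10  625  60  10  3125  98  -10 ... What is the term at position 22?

Split by position mod 3: positions 1, 4, 7, … form one track, and each other residue class forms its own.
Track A = 6, 16, 22, 38, 60, 98: a Fibonacci-like recurrence a_n = a_{n-1} + a_{n-2}.
Track B = 10, -10, 10, -10, 10, -10: alternating ±10.
Track C = 5, 25, 125, 625, 3125: powers 5^1, 5^2, 5^3, ….
Term 22 comes from track A (its 8th entry): 256.

256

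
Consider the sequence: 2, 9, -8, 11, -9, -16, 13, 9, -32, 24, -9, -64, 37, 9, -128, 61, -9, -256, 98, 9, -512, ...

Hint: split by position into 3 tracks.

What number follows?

159

Read the sequence 3 terms at a time; column i is its own pattern.
Track A: 2, 11, 13, 24, 37, 61, 98. Each term equals the sum of the previous two.
Track B: 9, -9, 9, -9, 9, -9, 9. Oscillating between 9 and -9.
Track C: -8, -16, -32, -64, -128, -256, -512. A geometric progression (common ratio 2).
Term 22 comes from track A (its 8th entry): 159.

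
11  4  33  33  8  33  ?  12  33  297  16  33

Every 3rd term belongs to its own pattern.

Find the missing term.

Taking every 3rd term gives 3 separate tracks.
Stream A: 11, 33, ?, 297. Geometric with ratio 3.
Stream B: 4, 8, 12, 16. Adding 4 each time.
Stream C: 33, 33, 33, 33. Constant 33.
The gap is stream A's term 3; the rule gives 99.

99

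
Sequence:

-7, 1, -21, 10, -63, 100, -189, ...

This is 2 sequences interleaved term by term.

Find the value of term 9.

-567

Split by position mod 2 into 2 tracks.
Track A = -7, -21, -63, -189: geometric, ×3 each step.
Track B = 1, 10, 100: successive powers of 10.
Position 9 falls in track A as its term 5, giving -567.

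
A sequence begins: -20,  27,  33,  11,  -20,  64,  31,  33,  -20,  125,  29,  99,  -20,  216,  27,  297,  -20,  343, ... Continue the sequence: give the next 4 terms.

25, 891, -20, 512

Split by position mod 4: positions 1, 5, 9, … form one track, and each other residue class forms its own.
Subsequence A: -20, -20, -20, -20, -20 (constant -20).
Subsequence B: 27, 64, 125, 216, 343 (perfect cubes starting at 3³).
Subsequence C: 33, 31, 29, 27 (subtracting 2 each time).
Subsequence D: 11, 33, 99, 297 (geometric with ratio 3).
Term 19 comes from subsequence C (its 5th entry): 25.
Term 20 comes from subsequence D (its 5th entry): 891.
The 21st slot belongs to subsequence A; its 6th term is -20.
Position 22 → subsequence B, term 6 = 512.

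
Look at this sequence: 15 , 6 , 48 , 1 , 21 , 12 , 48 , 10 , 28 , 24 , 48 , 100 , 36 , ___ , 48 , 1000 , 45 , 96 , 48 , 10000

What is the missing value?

48

Split by position mod 4: positions 1, 5, 9, … form one track, and each other residue class forms its own.
Stream A: 15, 21, 28, 36, 45. Triangular numbers n(n+1)/2 for n = 5, 6, ….
Stream B: 6, 12, 24, ?, 96. Geometric, ×2 each step.
Stream C: 48, 48, 48, 48, 48. The constant sequence 48.
Stream D: 1, 10, 100, 1000, 10000. Powers of 10.
So the missing entry in stream B is 48.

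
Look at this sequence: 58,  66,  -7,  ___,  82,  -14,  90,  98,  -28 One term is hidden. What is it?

Reading positions in blocks of 3 reveals the pattern AAB — 2 tracks woven together.
Stream A: 58, 66, ?, 82, 90, 98 — arithmetic with common difference +8.
Stream B: -7, -14, -28 — geometric with ratio 2.
Stream A's pattern makes the blank 74.

74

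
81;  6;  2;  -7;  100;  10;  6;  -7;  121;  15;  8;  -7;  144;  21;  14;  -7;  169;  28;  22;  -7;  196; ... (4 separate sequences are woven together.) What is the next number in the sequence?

36

Split by position mod 4: positions 1, 5, 9, … form one track, and each other residue class forms its own.
Stream A: 81, 100, 121, 144, 169, 196. The squares 9², 10², 11², ….
Stream B: 6, 10, 15, 21, 28. Triangular numbers starting at T_3.
Stream C: 2, 6, 8, 14, 22. A Fibonacci-like recurrence a_n = a_{n-1} + a_{n-2}.
Stream D: -7, -7, -7, -7, -7. Constant -7.
Term 22 comes from stream B (its 6th entry): 36.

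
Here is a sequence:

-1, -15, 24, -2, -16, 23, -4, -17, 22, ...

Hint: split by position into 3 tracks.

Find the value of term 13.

-16

The terms cycle through 3 interleaved subsequences.
Stream A is -1, -2, -4, which is geometric with ratio 2.
Stream B is -15, -16, -17, which is linear: a_n = -14 − n.
Stream C is 24, 23, 22, which is linear: a_n = 25 − n.
The 13th slot belongs to stream A; its 5th term is -16.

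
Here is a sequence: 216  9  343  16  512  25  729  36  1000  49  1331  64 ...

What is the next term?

1728

Odd-indexed and even-indexed terms follow separate rules.
Stream A is 216, 343, 512, 729, 1000, 1331, which is perfect cubes starting at 6³.
Stream B is 9, 16, 25, 36, 49, 64, which is consecutive squares n² from n = 3.
The 13th slot belongs to stream A; its 7th term is 1728.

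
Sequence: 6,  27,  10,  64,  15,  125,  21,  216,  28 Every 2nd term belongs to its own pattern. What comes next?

Taking every 2nd term gives 2 separate tracks.
Stream A = 6, 10, 15, 21, 28: triangular numbers n(n+1)/2 for n = 3, 4, ….
Stream B = 27, 64, 125, 216: consecutive cubes n³ from n = 3.
Term 10 comes from stream B (its 5th entry): 343.

343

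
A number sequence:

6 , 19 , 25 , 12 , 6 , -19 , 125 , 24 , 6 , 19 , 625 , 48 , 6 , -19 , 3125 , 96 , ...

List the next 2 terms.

Split by position mod 4 into 4 tracks.
Subsequence A: 6, 6, 6, 6 — the constant sequence 6.
Subsequence B: 19, -19, 19, -19 — oscillating between 19 and -19.
Subsequence C: 25, 125, 625, 3125 — powers of 5.
Subsequence D: 12, 24, 48, 96 — a geometric progression (common ratio 2).
Position 17 falls in subsequence A as its term 5, giving 6.
Position 18 falls in subsequence B as its term 5, giving 19.

6, 19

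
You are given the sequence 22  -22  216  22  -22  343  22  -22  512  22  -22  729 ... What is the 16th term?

22

Positions follow the repeating pattern AAB; grouping by letter gives 2 tracks.
Track A: 22, -22, 22, -22, 22, -22, 22, -22. Oscillating between 22 and -22.
Track B: 216, 343, 512, 729. Perfect cubes starting at 6³.
Position 16 falls in track A as its term 11, giving 22.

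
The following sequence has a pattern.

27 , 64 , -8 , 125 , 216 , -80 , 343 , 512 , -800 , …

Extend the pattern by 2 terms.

Positions follow the repeating pattern AAB; grouping by letter gives 2 tracks.
Subsequence A: 27, 64, 125, 216, 343, 512 — the cubes 3³, 4³, 5³, ….
Subsequence B: -8, -80, -800 — multiplying by 10 each time.
The 10th slot belongs to subsequence A; its 7th term is 729.
Position 11 → subsequence A, term 8 = 1000.

729, 1000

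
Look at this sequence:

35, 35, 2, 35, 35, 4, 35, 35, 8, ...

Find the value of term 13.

Positions follow the repeating pattern AAB; grouping by letter gives 2 tracks.
Track A is 35, 35, 35, 35, 35, 35, which is always 35.
Track B is 2, 4, 8, which is powers 2^1, 2^2, 2^3, ….
The 13th slot belongs to track A; its 9th term is 35.

35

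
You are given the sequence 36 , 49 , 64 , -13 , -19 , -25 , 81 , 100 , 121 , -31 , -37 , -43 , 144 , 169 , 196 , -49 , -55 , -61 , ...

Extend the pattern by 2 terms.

225, 256

The slot pattern repeats as AAABBB (period 6), so there are 2 interleaved tracks.
Track A: 36, 49, 64, 81, 100, 121, 144, 169, 196 — consecutive squares n² from n = 6.
Track B: -13, -19, -25, -31, -37, -43, -49, -55, -61 — linear: a_n = -7 − 6·n.
The 19th slot belongs to track A; its 10th term is 225.
Term 20 comes from track A (its 11th entry): 256.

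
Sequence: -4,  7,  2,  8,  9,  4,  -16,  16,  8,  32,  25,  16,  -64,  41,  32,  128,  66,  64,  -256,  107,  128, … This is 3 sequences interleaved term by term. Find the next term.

Taking every 3rd term gives 3 separate tracks.
Subsequence A: -4, 8, -16, 32, -64, 128, -256 — geometric, ×-2 each step.
Subsequence B: 7, 9, 16, 25, 41, 66, 107 — Fibonacci-style (each term is the sum of the two before it).
Subsequence C: 2, 4, 8, 16, 32, 64, 128 — powers of 2.
The 22nd slot belongs to subsequence A; its 8th term is 512.

512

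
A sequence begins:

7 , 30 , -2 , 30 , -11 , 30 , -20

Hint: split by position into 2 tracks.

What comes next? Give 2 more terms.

30, -29

Positions 1, 3, 5, … form one subsequence and positions 2, 4, 6, … form another.
Track A is 7, -2, -11, -20, which is arithmetic, step −9.
Track B is 30, 30, 30, which is the constant sequence 30.
Position 8 falls in track B as its term 4, giving 30.
The 9th slot belongs to track A; its 5th term is -29.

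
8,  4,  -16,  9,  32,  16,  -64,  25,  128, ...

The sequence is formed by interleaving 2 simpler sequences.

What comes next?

36

Taking every 2nd term gives 2 separate tracks.
Subsequence A is 8, -16, 32, -64, 128, which is geometric, ×-2 each step.
Subsequence B is 4, 9, 16, 25, which is perfect squares starting at 2².
Position 10 falls in subsequence B as its term 5, giving 36.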